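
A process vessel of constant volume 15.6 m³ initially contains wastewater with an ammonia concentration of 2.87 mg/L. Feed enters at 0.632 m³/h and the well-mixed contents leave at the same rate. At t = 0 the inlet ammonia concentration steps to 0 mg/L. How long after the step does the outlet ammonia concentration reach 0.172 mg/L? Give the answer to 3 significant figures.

69.5 h

Unsteady species balance (constant V, well mixed): V dC/dt = Q(C_in − C), so τ = V/Q = 24.684 h.
C(t) = C_in + (C₀ − C_in) e^(−t/τ). Set C = 0.172 and solve for t:
e^(−t/τ) = (C − C_in)/(C₀ − C_in) = (0.172 − 0)/(2.87 − 0) = 0.059930
t = −τ ln(…) = 24.684 × 2.8146 = 69.474 h.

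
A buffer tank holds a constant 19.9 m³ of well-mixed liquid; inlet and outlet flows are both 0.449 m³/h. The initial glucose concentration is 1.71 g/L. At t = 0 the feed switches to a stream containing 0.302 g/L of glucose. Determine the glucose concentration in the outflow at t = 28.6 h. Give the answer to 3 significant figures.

Transient balance on the dissolved component: V dC/dt = Q(C_in − C).
Time constant τ = V/Q = 19.9/0.449 = 44.321 h.
C approaches C_in exponentially: C(t) = C_in + (C₀ − C_in) e^(−t/τ).
C(28.6) = 0.302 + (1.71 − 0.302)·e^(−28.6/44.321) = 0.302 + (1.4080)·0.52451 = 1.0405 g/L.

1.04 g/L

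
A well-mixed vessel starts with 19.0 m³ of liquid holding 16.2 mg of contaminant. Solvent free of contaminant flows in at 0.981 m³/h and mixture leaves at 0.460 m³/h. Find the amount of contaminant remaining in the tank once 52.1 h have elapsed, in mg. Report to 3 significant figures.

Let m(t) be the amount of contaminant. Volume: V(t) = V₀ + (Q_in − Q_out) t = 19.0 + 0.52100 t; V(52.1) = 46.144 m³.
Species balance (pure solvent in): dm/dt = −Q_out · m/V(t).
Separate: dm/m = −Q_out dt/V(t) ⇒ ln(m/m₀) = −(Q_out/(Q_in−Q_out)) ln(V/V₀).
m = m₀ (V₀/V)^(Q_out/(Q_in−Q_out)) = 16.2 × (19.0/46.144)^(0.88292) = 7.4007 mg.

7.40 mg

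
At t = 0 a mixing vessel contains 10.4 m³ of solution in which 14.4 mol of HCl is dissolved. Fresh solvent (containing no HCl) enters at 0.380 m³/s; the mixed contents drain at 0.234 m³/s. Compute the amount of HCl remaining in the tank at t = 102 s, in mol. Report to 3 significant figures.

3.47 mol

Let m(t) be the amount of HCl. Volume: V(t) = V₀ + (Q_in − Q_out) t = 10.4 + 0.14600 t; V(102) = 25.292 m³.
Solute balance: dm/dt = 0 − Q_out C = −Q_out m/V(t).
dm/m = −Q_out dt/(V₀ + 0.14600 t); integrating gives ln(m/m₀) = −(Q_out/(Q_in−Q_out)) ln(V/V₀).
m = m₀ (V₀/V)^(Q_out/(Q_in−Q_out)) = 14.4 × (10.4/25.292)^(1.6027) = 3.4657 mol.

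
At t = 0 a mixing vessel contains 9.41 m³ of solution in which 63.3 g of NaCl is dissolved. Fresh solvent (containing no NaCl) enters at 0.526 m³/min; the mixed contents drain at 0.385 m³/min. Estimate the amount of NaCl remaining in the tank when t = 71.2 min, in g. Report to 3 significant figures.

8.72 g

Total volume: dV/dt = Q_in − Q_out = 0.14100 m³/min, so V(t) = 9.41 + 0.14100 t and V(71.2) = 19.449 m³.
Species balance (pure solvent in): dm/dt = −Q_out · m/V(t).
dm/m = −Q_out dt/(V₀ + 0.14100 t); integrating gives ln(m/m₀) = −(Q_out/(Q_in−Q_out)) ln(V/V₀).
m = m₀ (V₀/V)^(Q_out/(Q_in−Q_out)) = 63.3 × (9.41/19.449)^(2.7305) = 8.7186 g.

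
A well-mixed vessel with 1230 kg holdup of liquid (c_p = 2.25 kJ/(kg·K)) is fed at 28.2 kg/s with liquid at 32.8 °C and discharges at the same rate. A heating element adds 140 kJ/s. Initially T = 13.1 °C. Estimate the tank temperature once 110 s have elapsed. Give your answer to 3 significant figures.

33.2 °C

M c_p dT/dt = ṁ c_p (T_in − T) + Q̇.
τ = M/ṁ = 43.617 s; T_ss = T_in + Q̇/(ṁ c_p) = 32.8 + 140/(28.2·2.25) = 35.006 °C.
Solution: T(t) = T_ss + (T₀ − T_ss) e^(−t/τ).
T(110) = 35.006 + (-21.906)·e^(−110/43.617) = 35.006 + (-21.906)·0.080303 = 33.247 °C.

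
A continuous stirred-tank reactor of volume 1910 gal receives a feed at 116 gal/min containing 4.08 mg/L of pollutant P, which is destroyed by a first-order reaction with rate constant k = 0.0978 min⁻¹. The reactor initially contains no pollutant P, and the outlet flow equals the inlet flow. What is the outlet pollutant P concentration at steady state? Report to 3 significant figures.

1.56 mg/L

V dC/dt = Q(C_in − C) − k V C.
Steady state (dC/dt = 0): C_ss = Q C_in/(Q + kV) = C_in/(1 + kV/Q).
C_ss = 116·4.08/(116 + 0.0978·1910) = 473.28/302.80 = 1.5630 mg/L.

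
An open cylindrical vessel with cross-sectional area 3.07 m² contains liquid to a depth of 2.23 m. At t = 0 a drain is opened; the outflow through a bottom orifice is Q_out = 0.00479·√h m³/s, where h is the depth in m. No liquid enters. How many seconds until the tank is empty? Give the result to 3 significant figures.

Volume balance on the tank: A dh/dt = −0.00479 √h.
∫ h^(−1/2) dh = −(0.00479/A) ∫ dt, giving 2√h = 2√h₀ − (0.00479/A) t.
Set h = 0: 2√h₀ = (0.00479/A) t_empty ⇒ t_empty = 2A√h₀/0.00479.
t_empty = 2·3.07·√2.23/0.00479 = 6.1400·1.4933/0.00479 = 1914.2 s.

1910 s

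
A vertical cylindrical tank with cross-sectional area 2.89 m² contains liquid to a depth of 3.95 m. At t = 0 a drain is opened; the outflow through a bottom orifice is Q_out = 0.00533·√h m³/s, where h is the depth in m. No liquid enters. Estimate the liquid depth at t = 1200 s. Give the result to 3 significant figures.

0.776 m

Unsteady balance on liquid volume: A dh/dt = −0.00533 √h.
∫ h^(−1/2) dh = −(0.00533/A) ∫ dt, giving 2√h = 2√h₀ − (0.00533/A) t.
√h = √3.95 − 0.00533·1200/(2·2.89) = 1.9875 − 1.1066 = 0.88089.
h = 0.88089² = 0.77596 m.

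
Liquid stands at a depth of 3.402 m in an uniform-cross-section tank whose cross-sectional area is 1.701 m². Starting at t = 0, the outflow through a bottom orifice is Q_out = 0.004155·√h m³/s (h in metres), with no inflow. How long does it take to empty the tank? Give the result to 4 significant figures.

1510 s

A dh/dt = −Q_out = −0.004155 √h.
∫ h^(−1/2) dh = −(0.004155/A) ∫ dt, giving 2√h = 2√h₀ − (0.004155/A) t.
Set h = 0: 2√h₀ = (0.004155/A) t_empty ⇒ t_empty = 2A√h₀/0.004155.
t_empty = 2·1.701·√3.402/0.004155 = 3.40200·1.84445/0.004155 = 1510.19 s.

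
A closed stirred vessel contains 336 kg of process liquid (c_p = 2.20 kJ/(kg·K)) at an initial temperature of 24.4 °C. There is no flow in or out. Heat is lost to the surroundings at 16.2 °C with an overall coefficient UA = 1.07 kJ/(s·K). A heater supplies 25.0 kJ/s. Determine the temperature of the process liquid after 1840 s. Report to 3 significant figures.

38.5 °C

Lumped-capacitance energy balance: M c_p dT/dt = UA(T_amb − T) + Q̇.
dT/dt = (T_ss − T)/τ with T_ss = T_amb + Q̇/UA = 16.2 + 25.0/1.07 = 39.564 °C, τ = M c_p/UA = 336·2.20/1.07 = 690.84 s.
Integrating: T(t) = T_ss + (T₀ − T_ss) e^(−t/τ).
T(1840) = 39.564 + (-15.164)·0.069709 = 38.507 °C.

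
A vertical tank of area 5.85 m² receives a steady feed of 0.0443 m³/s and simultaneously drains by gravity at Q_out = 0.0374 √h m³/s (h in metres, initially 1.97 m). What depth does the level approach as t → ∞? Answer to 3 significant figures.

Level balance: A dh/dt = 0.0443 − 0.0374 √h. Setting dh/dt = 0:
Q_in = 0.0374 √h_ss ⇒ √h_ss = 0.0443/0.0374 = 1.1845.
h_ss = 1.1845² = 1.4030 m. (Since h₀ = 1.97 m > h_ss, the level will fall toward this value.)

1.40 m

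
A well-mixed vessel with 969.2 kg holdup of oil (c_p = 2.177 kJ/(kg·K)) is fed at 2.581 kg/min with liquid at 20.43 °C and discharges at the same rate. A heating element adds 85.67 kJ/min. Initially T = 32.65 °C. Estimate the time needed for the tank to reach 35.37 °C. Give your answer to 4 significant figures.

Unsteady energy balance on the tank contents: M c_p dT/dt = ṁ c_p (T_in − T) + 85.67.
τ = M/ṁ = 375.513 min; T_ss = T_in + Q̇/(ṁ c_p) = 35.6769 °C.
T(t) = T_ss + (T₀ − T_ss) e^(−t/τ). Set T = 35.37:
e^(−t/τ) = (35.37 − 35.6769)/(32.65 − 35.6769) = 0.101399
t = −375.513 · ln(0.101399) = 859.434 min.

859.4 min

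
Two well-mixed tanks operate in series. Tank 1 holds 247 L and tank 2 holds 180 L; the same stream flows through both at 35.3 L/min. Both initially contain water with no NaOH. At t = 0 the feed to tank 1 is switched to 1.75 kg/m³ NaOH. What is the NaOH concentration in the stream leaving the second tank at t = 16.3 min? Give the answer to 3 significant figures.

1.31 kg/m³

Time constants: τᵢ = Vᵢ/Q for each well-mixed tank.
τ₁ = 247/35.3 = 6.9972 min; τ₂ = 180/35.3 = 5.0992 min.
Tank 1: C₁ = C_in(1 − e^(−t/τ₁)). Tank 2 (τ₁ ≠ τ₂): C₂ = C_in[1 − (τ₁ e^(−t/τ₁) − τ₂ e^(−t/τ₂))/(τ₁ − τ₂)].
At t = 16.3: e^(−t/τ₁) = 0.097343, e^(−t/τ₂) = 0.040901.
C₂ = 1.75·[1 − (6.9972·0.097343 − 5.0992·0.040901)/(1.8980)] = 1.75·0.75102 = 1.3143 kg/m³.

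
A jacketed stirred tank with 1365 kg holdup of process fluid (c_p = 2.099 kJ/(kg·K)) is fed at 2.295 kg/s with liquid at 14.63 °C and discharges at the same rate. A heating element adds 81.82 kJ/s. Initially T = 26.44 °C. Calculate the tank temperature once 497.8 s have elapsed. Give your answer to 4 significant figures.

29.37 °C

Energy balance: M c_p dT/dt = ṁ c_p (T_in − T) + 81.82.
τ = M/ṁ = 594.771 s; T_ss = T_in + Q̇/(ṁ c_p) = 14.63 + 81.82/(2.295·2.099) = 31.6150 °C.
Integrating: T(t) = T_ss + (T₀ − T_ss) e^(−t/τ).
T(497.8) = 31.6150 + (-5.17495)·e^(−497.8/594.771) = 31.6150 + (-5.17495)·0.433025 = 29.3741 °C.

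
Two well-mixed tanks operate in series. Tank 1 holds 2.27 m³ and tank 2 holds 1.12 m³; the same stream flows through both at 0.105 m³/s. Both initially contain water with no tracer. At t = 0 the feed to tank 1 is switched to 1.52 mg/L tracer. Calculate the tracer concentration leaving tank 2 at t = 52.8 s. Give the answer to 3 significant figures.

1.27 mg/L

Species balance on tank i: dCᵢ/dt = (Cᵢ₋₁ − Cᵢ)/τᵢ with τᵢ = Vᵢ/Q.
τ₁ = 2.27/0.105 = 21.619 s; τ₂ = 1.12/0.105 = 10.667 s.
Tank 1: C₁ = C_in(1 − e^(−t/τ₁)). Tank 2 (τ₁ ≠ τ₂): C₂ = C_in[1 − (τ₁ e^(−t/τ₁) − τ₂ e^(−t/τ₂))/(τ₁ − τ₂)].
At t = 52.8: e^(−t/τ₁) = 0.086961, e^(−t/τ₂) = 0.0070834.
C₂ = 1.52·[1 − (21.619·0.086961 − 10.667·0.0070834)/(10.952)] = 1.52·0.83524 = 1.2696 mg/L.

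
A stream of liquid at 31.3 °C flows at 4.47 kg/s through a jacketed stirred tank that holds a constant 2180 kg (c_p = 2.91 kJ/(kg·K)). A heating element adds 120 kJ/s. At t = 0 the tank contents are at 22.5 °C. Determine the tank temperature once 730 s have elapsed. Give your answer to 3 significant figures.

36.5 °C

M c_p dT/dt = ṁ c_p (T_in − T) + Q̇.
τ = M/ṁ = 487.70 s; T_ss = T_in + Q̇/(ṁ c_p) = 31.3 + 120/(4.47·2.91) = 40.525 °C.
Integrating: T(t) = T_ss + (T₀ − T_ss) e^(−t/τ).
T(730) = 40.525 + (-18.025)·e^(−730/487.70) = 40.525 + (-18.025)·0.22384 = 36.491 °C.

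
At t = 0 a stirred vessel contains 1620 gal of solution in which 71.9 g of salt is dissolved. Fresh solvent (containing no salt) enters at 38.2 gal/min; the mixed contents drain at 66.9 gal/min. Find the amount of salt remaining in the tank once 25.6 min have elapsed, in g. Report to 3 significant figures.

Let m(t) be the amount of salt. Volume: V(t) = V₀ + (Q_in − Q_out) t = 1620 − 28.700 t; V(25.6) = 885.28 gal.
No salt enters, so dm/dt = −Q_out · (m/V).
Separate: dm/m = −Q_out dt/V(t) ⇒ ln(m/m₀) = −(Q_out/(Q_in−Q_out)) ln(V/V₀).
m = m₀ (V₀/V)^(Q_out/(Q_in−Q_out)) = 71.9 × (1620/885.28)^(-2.3310) = 17.579 g.

17.6 g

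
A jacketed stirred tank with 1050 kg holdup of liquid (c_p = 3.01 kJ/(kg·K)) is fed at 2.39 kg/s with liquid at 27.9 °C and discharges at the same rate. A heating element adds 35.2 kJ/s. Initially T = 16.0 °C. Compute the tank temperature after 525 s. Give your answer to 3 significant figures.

M c_p dT/dt = ṁ c_p (T_in − T) + Q̇.
τ = M/ṁ = 439.33 s; T_ss = T_in + Q̇/(ṁ c_p) = 27.9 + 35.2/(2.39·3.01) = 32.793 °C.
This is linear first-order; T(t) = T_ss + (T₀ − T_ss) e^(−t/τ).
T(525) = 32.793 + (-16.793)·e^(−525/439.33) = 32.793 + (-16.793)·0.30270 = 27.710 °C.

27.7 °C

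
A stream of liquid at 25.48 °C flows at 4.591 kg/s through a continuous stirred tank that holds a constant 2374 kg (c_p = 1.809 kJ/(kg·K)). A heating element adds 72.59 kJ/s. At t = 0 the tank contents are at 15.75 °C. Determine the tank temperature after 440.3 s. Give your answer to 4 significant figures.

First-law balance (no shaft work): M c_p dT/dt = ṁ c_p (T_in − T) + 72.59.
Rearrange: dT/dt = (T_ss − T)/τ with τ = M/ṁ = 517.099 s and T_ss = T_in + Q̇/(ṁ c_p) = 34.2204 °C.
This is linear first-order; T(t) = T_ss + (T₀ − T_ss) e^(−t/τ).
T(440.3) = 34.2204 + (-18.4704)·e^(−440.3/517.099) = 34.2204 + (-18.4704)·0.426782 = 26.3376 °C.

26.34 °C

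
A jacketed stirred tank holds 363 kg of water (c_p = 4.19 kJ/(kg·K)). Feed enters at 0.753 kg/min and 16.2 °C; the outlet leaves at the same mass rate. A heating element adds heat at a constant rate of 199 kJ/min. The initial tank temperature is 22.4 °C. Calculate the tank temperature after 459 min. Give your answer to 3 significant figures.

57.3 °C

Unsteady energy balance on the tank contents: M c_p dT/dt = ṁ c_p (T_in − T) + 199.
Rearrange: dT/dt = (T_ss − T)/τ with τ = M/ṁ = 482.07 min and T_ss = T_in + Q̇/(ṁ c_p) = 79.273 °C.
Solution: T(t) = T_ss + (T₀ − T_ss) e^(−t/τ).
T(459) = 79.273 + (-56.873)·e^(−459/482.07) = 79.273 + (-56.873)·0.38591 = 57.325 °C.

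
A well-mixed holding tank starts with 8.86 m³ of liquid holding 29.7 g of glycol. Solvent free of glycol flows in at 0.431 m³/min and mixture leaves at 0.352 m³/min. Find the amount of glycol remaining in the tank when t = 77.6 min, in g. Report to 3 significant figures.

2.85 g

Let m(t) be the amount of glycol. Volume: V(t) = V₀ + (Q_in − Q_out) t = 8.86 + 0.079000 t; V(77.6) = 14.990 m³.
Solute balance: dm/dt = 0 − Q_out C = −Q_out m/V(t).
Separate: dm/m = −Q_out dt/V(t) ⇒ ln(m/m₀) = −(Q_out/(Q_in−Q_out)) ln(V/V₀).
m = m₀ (V₀/V)^(Q_out/(Q_in−Q_out)) = 29.7 × (8.86/14.990)^(4.4557) = 2.8521 g.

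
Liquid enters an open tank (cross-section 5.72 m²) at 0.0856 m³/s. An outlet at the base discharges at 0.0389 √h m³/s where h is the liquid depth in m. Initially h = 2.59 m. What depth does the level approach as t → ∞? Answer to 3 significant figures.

Level balance: A dh/dt = 0.0856 − 0.0389 √h. Setting dh/dt = 0:
Q_in = 0.0389 √h_ss ⇒ √h_ss = 0.0856/0.0389 = 2.2005.
h_ss = 2.2005² = 4.8423 m. (Since h₀ = 2.59 m < h_ss, the level will rise toward this value.)

4.84 m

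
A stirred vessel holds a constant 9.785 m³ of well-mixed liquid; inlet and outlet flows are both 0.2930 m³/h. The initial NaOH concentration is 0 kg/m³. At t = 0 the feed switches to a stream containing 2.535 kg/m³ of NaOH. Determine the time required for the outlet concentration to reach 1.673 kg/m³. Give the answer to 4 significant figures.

Species balance on the tank: V dC/dt = Q(C_in − C), so τ = V/Q = 33.3959 h.
C(t) = C_in + (C₀ − C_in) e^(−t/τ). Set C = 1.673 and solve for t:
e^(−t/τ) = (C − C_in)/(C₀ − C_in) = (1.673 − 2.535)/(0 − 2.535) = 0.340039
t = −τ ln(…) = 33.3959 × 1.07869 = 36.0239 h.

36.02 h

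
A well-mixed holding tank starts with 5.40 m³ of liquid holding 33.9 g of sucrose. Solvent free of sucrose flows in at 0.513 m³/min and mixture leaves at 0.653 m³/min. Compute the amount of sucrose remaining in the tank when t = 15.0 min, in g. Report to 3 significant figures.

Let m(t) be the amount of sucrose. Volume: V(t) = V₀ + (Q_in − Q_out) t = 5.40 − 0.14000 t; V(15.0) = 3.3000 m³.
Solute balance: dm/dt = 0 − Q_out C = −Q_out m/V(t).
Separate: dm/m = −Q_out dt/V(t) ⇒ ln(m/m₀) = −(Q_out/(Q_in−Q_out)) ln(V/V₀).
m = m₀ (V₀/V)^(Q_out/(Q_in−Q_out)) = 33.9 × (5.40/3.3000)^(-4.6643) = 3.4088 g.

3.41 g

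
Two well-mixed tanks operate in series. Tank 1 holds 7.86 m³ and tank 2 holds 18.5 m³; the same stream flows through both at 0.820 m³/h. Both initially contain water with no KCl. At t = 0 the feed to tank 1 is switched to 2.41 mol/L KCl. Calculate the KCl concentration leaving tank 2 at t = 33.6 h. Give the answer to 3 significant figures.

1.52 mol/L

Time constants: τᵢ = Vᵢ/Q for each well-mixed tank.
τ₁ = 7.86/0.820 = 9.5854 h; τ₂ = 18.5/0.820 = 22.561 h.
Tank 1: C₁ = C_in(1 − e^(−t/τ₁)). Tank 2 (τ₁ ≠ τ₂): C₂ = C_in[1 − (τ₁ e^(−t/τ₁) − τ₂ e^(−t/τ₂))/(τ₁ − τ₂)].
At t = 33.6: e^(−t/τ₁) = 0.030036, e^(−t/τ₂) = 0.22553.
C₂ = 2.41·[1 − (9.5854·0.030036 − 22.561·0.22553)/(-12.976)] = 2.41·0.63005 = 1.5184 mol/L.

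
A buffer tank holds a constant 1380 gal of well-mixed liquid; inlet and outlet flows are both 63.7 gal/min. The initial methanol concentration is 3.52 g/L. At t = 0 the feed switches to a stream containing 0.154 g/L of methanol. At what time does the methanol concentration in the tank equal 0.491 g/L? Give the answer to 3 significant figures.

Accumulation = in − out for the solute gives V dC/dt = Q(C_in − C), so τ = V/Q = 21.664 min.
C(t) = C_in + (C₀ − C_in) e^(−t/τ). Set C = 0.491 and solve for t:
e^(−t/τ) = (C − C_in)/(C₀ − C_in) = (0.491 − 0.154)/(3.52 − 0.154) = 0.10012
t = −τ ln(…) = 21.664 × 2.3014 = 49.858 min.

49.9 min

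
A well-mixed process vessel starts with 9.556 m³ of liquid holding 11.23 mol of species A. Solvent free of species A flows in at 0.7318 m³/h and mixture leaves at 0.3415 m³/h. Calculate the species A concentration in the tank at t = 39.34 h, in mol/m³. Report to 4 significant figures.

0.1949 mol/m³

Let m(t) be the amount of species A. Volume: V(t) = V₀ + (Q_in − Q_out) t = 9.556 + 0.390300 t; V(39.34) = 24.9104 m³.
No species A enters, so dm/dt = −Q_out · (m/V).
dm/m = −Q_out dt/(V₀ + 0.390300 t); integrating gives ln(m/m₀) = −(Q_out/(Q_in−Q_out)) ln(V/V₀).
m = m₀ (V₀/V)^(Q_out/(Q_in−Q_out)) = 11.23 × (9.556/24.9104)^(0.874968) = 4.85626 mol.
C = m/V = 4.85626/24.9104 = 0.194949 mol/m³.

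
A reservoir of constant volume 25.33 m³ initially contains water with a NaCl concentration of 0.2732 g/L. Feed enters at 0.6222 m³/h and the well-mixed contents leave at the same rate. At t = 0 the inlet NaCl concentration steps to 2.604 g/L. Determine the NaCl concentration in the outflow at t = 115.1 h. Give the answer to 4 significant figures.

2.466 g/L

Accumulation = in − out for the solute gives V dC/dt = Q(C_in − C).
Rewrite as dC/dt + C/τ = C_in/τ, τ = V/Q = 40.7104 h.
Integrating: C(t) = C_in + (C₀ − C_in) e^(−t/τ).
C(115.1) = 2.604 + (0.2732 − 2.604)·e^(−115.1/40.7104) = 2.604 + (-2.33080)·0.0591731 = 2.46608 g/L.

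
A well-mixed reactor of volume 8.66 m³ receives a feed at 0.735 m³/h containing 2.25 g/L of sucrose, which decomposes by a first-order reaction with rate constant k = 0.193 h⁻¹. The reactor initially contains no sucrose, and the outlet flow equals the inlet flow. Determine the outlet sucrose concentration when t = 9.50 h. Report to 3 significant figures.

0.638 g/L

Species balance: V dC/dt = Q C_in − Q C − k V C.
This is linear with rate a = Q/V + k = 0.27787 h⁻¹.
C_ss = Q C_in/(Q + kV) = 0.68724 g/L; C(t) = C_ss + (C₀ − C_ss) e^(−a t).
C(9.50) = 0.68724 + (-0.68724)·e^(−0.27787·9.50) = 0.68724 + (-0.68724)·0.071376 = 0.63818 g/L.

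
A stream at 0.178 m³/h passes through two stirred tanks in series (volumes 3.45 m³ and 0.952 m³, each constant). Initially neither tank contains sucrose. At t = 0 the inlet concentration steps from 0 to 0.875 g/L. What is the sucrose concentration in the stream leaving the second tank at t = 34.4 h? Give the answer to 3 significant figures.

Time constants: τᵢ = Vᵢ/Q for each well-mixed tank.
τ₁ = 3.45/0.178 = 19.382 h; τ₂ = 0.952/0.178 = 5.3483 h.
Tank 1: C₁ = C_in(1 − e^(−t/τ₁)). Tank 2 (τ₁ ≠ τ₂): C₂ = C_in[1 − (τ₁ e^(−t/τ₁) − τ₂ e^(−t/τ₂))/(τ₁ − τ₂)].
At t = 34.4: e^(−t/τ₁) = 0.16951, e^(−t/τ₂) = 0.0016093.
C₂ = 0.875·[1 − (19.382·0.16951 − 5.3483·0.0016093)/(14.034)] = 0.875·0.76650 = 0.67069 g/L.

0.671 g/L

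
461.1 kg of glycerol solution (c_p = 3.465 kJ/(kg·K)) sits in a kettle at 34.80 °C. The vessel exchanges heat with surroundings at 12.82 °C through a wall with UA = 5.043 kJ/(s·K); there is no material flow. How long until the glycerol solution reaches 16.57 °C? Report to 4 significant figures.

Lumped-capacitance energy balance: M c_p dT/dt = UA(T_amb − T).
τ = M c_p/UA = 316.818 s; T_ss = T_amb = 12.8200 °C.
T(t) = T_ss + (T₀ − T_ss)e^(−t/τ); set T = 16.57:
t = −τ ln[(T − T_ss)/(T₀ − T_ss)] = −316.818 · ln(0.170610) = 560.253 s.

560.3 s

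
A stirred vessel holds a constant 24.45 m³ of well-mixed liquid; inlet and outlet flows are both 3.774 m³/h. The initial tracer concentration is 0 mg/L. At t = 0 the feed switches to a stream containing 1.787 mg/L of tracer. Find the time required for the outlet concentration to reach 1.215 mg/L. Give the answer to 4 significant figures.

Accumulation = in − out for the solute gives V dC/dt = Q(C_in − C), so τ = V/Q = 6.47854 h.
C(t) = C_in + (C₀ − C_in) e^(−t/τ). Set C = 1.215 and solve for t:
e^(−t/τ) = (C − C_in)/(C₀ − C_in) = (1.215 − 1.787)/(0 − 1.787) = 0.320090
t = −τ ln(…) = 6.47854 × 1.13915 = 7.38006 h.

7.380 h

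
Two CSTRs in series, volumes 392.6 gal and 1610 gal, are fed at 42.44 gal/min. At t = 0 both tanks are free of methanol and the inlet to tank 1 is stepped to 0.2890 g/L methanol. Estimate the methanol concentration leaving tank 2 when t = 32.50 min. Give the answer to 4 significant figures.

0.1295 g/L

Each tank obeys Vᵢ dCᵢ/dt = Q(Cᵢ₋₁ − Cᵢ), so τᵢ = Vᵢ/Q.
τ₁ = 392.6/42.44 = 9.25071 min; τ₂ = 1610/42.44 = 37.9359 min.
Solving the cascade with C₁(0)=C₂(0)=0 gives C₂(t) = C_in[1 − (τ₁ e^(−t/τ₁) − τ₂ e^(−t/τ₂))/(τ₁ − τ₂)].
At t = 32.50: e^(−t/τ₁) = 0.0298001, e^(−t/τ₂) = 0.424557.
C₂ = 0.2890·[1 − (9.25071·0.0298001 − 37.9359·0.424557)/(-28.6852)] = 0.2890·0.448137 = 0.129512 g/L.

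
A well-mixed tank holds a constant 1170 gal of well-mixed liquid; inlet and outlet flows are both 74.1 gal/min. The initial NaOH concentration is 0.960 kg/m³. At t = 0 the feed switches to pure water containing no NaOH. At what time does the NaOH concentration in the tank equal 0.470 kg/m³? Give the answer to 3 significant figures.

Species balance on the tank: V dC/dt = Q(C_in − C), so τ = V/Q = 15.789 min.
C(t) = C_in + (C₀ − C_in) e^(−t/τ). Set C = 0.470 and solve for t:
e^(−t/τ) = (C − C_in)/(C₀ − C_in) = (0.470 − 0)/(0.960 − 0) = 0.48958
t = −τ ln(…) = 15.789 × 0.71420 = 11.277 min.

11.3 min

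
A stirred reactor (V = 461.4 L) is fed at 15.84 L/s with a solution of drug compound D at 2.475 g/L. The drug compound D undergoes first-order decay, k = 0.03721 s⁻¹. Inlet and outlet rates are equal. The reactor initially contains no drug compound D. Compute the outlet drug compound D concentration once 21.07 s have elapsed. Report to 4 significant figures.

0.9246 g/L

Species balance: V dC/dt = Q C_in − Q C − k V C.
dC/dt = (Q/V) C_in − (Q/V + k) C; effective rate a = Q/V + k = 0.0343303 + 0.03721 = 0.0715403 s⁻¹.
C_ss = Q C_in/(Q + kV) = 1.18769 g/L; C(t) = C_ss + (C₀ − C_ss) e^(−a t).
C(21.07) = 1.18769 + (-1.18769)·e^(−0.0715403·21.07) = 1.18769 + (-1.18769)·0.221495 = 0.924620 g/L.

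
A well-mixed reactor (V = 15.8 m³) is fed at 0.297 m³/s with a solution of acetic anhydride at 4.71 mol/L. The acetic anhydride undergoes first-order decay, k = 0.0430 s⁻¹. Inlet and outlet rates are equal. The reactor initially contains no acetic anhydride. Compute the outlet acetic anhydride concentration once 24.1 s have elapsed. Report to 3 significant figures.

1.11 mol/L

V dC/dt = Q(C_in − C) − k V C.
This is linear with rate a = Q/V + k = 0.061797 s⁻¹.
C_ss = Q C_in/(Q + kV) = 1.4327 mol/L; C(t) = C_ss + (C₀ − C_ss) e^(−a t).
C(24.1) = 1.4327 + (-1.4327)·e^(−0.061797·24.1) = 1.4327 + (-1.4327)·0.22553 = 1.1096 mol/L.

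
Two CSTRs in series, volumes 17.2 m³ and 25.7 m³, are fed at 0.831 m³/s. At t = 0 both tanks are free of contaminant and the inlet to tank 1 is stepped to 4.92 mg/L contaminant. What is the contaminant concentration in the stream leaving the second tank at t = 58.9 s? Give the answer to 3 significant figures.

3.28 mg/L

Species balance on tank i: dCᵢ/dt = (Cᵢ₋₁ − Cᵢ)/τᵢ with τᵢ = Vᵢ/Q.
τ₁ = 17.2/0.831 = 20.698 s; τ₂ = 25.7/0.831 = 30.927 s.
Solving the cascade with C₁(0)=C₂(0)=0 gives C₂(t) = C_in[1 − (τ₁ e^(−t/τ₁) − τ₂ e^(−t/τ₂))/(τ₁ − τ₂)].
At t = 58.9: e^(−t/τ₁) = 0.058094, e^(−t/τ₂) = 0.14890.
C₂ = 4.92·[1 − (20.698·0.058094 − 30.927·0.14890)/(-10.229)] = 4.92·0.66736 = 3.2834 mg/L.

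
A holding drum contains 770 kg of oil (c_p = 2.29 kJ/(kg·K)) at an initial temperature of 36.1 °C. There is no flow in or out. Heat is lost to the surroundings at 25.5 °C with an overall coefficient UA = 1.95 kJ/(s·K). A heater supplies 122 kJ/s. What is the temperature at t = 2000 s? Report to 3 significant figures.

82.4 °C

Energy balance: M c_p dT/dt = −UA(T − T_amb) + Q̇.
dT/dt = (T_ss − T)/τ with T_ss = T_amb + Q̇/UA = 25.5 + 122/1.95 = 88.064 °C, τ = M c_p/UA = 770·2.29/1.95 = 904.26 s.
This is linear first-order; T(t) = T_ss + (T₀ − T_ss) e^(−t/τ).
T(2000) = 88.064 + (-51.964)·0.10951 = 82.374 °C.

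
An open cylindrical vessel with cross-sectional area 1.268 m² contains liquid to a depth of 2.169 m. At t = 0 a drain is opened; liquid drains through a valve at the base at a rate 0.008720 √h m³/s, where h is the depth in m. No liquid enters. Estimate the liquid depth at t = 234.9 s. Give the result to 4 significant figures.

A dh/dt = −Q_out = −0.008720 √h.
∫ h^(−1/2) dh = −(0.008720/A) ∫ dt, giving 2√h = 2√h₀ − (0.008720/A) t.
√h = √2.169 − 0.008720·234.9/(2·1.268) = 1.47275 − 0.807700 = 0.665052.
h = 0.665052² = 0.442294 m.

0.4423 m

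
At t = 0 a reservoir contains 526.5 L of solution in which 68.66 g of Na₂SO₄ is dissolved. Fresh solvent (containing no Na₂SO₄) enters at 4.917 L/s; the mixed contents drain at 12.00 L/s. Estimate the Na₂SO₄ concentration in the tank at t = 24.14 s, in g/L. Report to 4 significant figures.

0.09929 g/L

Total volume: dV/dt = Q_in − Q_out = -7.08300 L/s, so V(t) = 526.5 − 7.08300 t and V(24.14) = 355.516 L.
No Na₂SO₄ enters, so dm/dt = −Q_out · (m/V).
Separate: dm/m = −Q_out dt/V(t) ⇒ ln(m/m₀) = −(Q_out/(Q_in−Q_out)) ln(V/V₀).
m = m₀ (V₀/V)^(Q_out/(Q_in−Q_out)) = 68.66 × (526.5/355.516)^(-1.69420) = 35.3002 g.
C = m/V = 35.3002/355.516 = 0.0992928 g/L.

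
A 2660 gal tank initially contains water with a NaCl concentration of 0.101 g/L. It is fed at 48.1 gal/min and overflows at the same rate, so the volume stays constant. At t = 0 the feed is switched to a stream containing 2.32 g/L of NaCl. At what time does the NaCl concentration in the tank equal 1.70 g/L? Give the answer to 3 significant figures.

70.5 min

Species balance: V dC/dt = Q(C_in − C) ⇒ τ = V/Q = 55.301 min.
C(t) = C_in + (C₀ − C_in) e^(−t/τ). Set C = 1.70 and solve for t:
e^(−t/τ) = (C − C_in)/(C₀ − C_in) = (1.70 − 2.32)/(0.101 − 2.32) = 0.27941
t = −τ ln(…) = 55.301 × 1.2751 = 70.514 min.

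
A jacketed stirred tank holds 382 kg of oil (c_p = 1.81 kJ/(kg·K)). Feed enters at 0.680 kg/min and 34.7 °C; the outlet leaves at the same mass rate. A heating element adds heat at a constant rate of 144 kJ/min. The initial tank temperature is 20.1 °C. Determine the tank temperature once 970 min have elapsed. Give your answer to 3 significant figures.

First-law balance (no shaft work): M c_p dT/dt = ṁ c_p (T_in − T) + 144.
Rearrange: dT/dt = (T_ss − T)/τ with τ = M/ṁ = 561.76 min and T_ss = T_in + Q̇/(ṁ c_p) = 151.70 °C.
Solution: T(t) = T_ss + (T₀ − T_ss) e^(−t/τ).
T(970) = 151.70 + (-131.60)·e^(−970/561.76) = 151.70 + (-131.60)·0.17787 = 128.29 °C.

128 °C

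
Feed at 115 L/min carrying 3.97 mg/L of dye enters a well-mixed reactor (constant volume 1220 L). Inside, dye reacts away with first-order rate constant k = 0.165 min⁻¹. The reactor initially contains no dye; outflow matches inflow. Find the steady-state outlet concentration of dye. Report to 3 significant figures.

1.44 mg/L

Accumulation = in − out − consumed: V dC/dt = Q C_in − Q C − k V C.
Steady state (dC/dt = 0): C_ss = Q C_in/(Q + kV) = C_in/(1 + kV/Q).
C_ss = 115·3.97/(115 + 0.165·1220) = 456.55/316.30 = 1.4434 mg/L.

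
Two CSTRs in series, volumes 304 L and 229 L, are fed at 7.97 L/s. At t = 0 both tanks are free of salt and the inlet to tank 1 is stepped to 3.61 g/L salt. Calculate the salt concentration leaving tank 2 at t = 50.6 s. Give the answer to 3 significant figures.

Time constants: τᵢ = Vᵢ/Q for each well-mixed tank.
τ₁ = 304/7.97 = 38.143 s; τ₂ = 229/7.97 = 28.733 s.
Solving the cascade with C₁(0)=C₂(0)=0 gives C₂(t) = C_in[1 − (τ₁ e^(−t/τ₁) − τ₂ e^(−t/τ₂))/(τ₁ − τ₂)].
At t = 50.6: e^(−t/τ₁) = 0.26538, e^(−t/τ₂) = 0.17186.
C₂ = 3.61·[1 − (38.143·0.26538 − 28.733·0.17186)/(9.4103)] = 3.61·0.44907 = 1.6212 g/L.

1.62 g/L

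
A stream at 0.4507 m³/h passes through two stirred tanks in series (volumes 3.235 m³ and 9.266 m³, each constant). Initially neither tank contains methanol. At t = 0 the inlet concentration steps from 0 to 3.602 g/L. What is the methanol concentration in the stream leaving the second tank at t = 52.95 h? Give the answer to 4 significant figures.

3.182 g/L

Each tank obeys Vᵢ dCᵢ/dt = Q(Cᵢ₋₁ − Cᵢ), so τᵢ = Vᵢ/Q.
τ₁ = 3.235/0.4507 = 7.17772 h; τ₂ = 9.266/0.4507 = 20.5591 h.
Solving the cascade with C₁(0)=C₂(0)=0 gives C₂(t) = C_in[1 − (τ₁ e^(−t/τ₁) − τ₂ e^(−t/τ₂))/(τ₁ − τ₂)].
At t = 52.95: e^(−t/τ₁) = 0.000625480, e^(−t/τ₂) = 0.0761159.
C₂ = 3.602·[1 − (7.17772·0.000625480 − 20.5591·0.0761159)/(-13.3814)] = 3.602·0.883391 = 3.18198 g/L.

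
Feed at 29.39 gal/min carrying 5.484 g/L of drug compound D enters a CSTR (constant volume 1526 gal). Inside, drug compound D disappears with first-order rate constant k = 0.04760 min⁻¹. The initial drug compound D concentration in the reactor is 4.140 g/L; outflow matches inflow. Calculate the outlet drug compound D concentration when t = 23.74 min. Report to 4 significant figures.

2.103 g/L

Species balance: V dC/dt = Q C_in − Q C − k V C.
dC/dt = (Q/V) C_in − (Q/V + k) C; effective rate a = Q/V + k = 0.0192595 + 0.04760 = 0.0668595 min⁻¹.
C_ss = Q C_in/(Q + kV) = 1.57972 g/L; C(t) = C_ss + (C₀ − C_ss) e^(−a t).
C(23.74) = 1.57972 + (2.56028)·e^(−0.0668595·23.74) = 1.57972 + (2.56028)·0.204488 = 2.10327 g/L.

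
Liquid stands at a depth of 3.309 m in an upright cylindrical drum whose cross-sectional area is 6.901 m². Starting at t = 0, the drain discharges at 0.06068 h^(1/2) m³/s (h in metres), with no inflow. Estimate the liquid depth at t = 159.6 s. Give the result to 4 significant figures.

A dh/dt = −Q_out = −0.06068 √h.
Separate and integrate: 2(√h − √h₀) = −(0.06068/A) t.
√h = √3.309 − 0.06068·159.6/(2·6.901) = 1.81907 − 0.701676 = 1.11739.
h = 1.11739² = 1.24856 m.

1.249 m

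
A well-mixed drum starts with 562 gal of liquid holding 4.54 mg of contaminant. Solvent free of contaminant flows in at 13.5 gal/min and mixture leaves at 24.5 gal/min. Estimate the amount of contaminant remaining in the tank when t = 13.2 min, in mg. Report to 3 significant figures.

Total volume: dV/dt = Q_in − Q_out = -11.000 gal/min, so V(t) = 562 − 11.000 t and V(13.2) = 416.80 gal.
Species balance (pure solvent in): dm/dt = −Q_out · m/V(t).
dm/m = −Q_out dt/(V₀ − 11.000 t); integrating gives ln(m/m₀) = −(Q_out/(Q_in−Q_out)) ln(V/V₀).
m = m₀ (V₀/V)^(Q_out/(Q_in−Q_out)) = 4.54 × (562/416.80)^(-2.2273) = 2.3331 mg.

2.33 mg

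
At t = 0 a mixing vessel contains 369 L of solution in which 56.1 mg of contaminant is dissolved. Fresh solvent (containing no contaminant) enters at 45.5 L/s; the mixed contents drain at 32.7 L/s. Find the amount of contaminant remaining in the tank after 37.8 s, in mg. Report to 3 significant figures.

Let m(t) be the amount of contaminant. Volume: V(t) = V₀ + (Q_in − Q_out) t = 369 + 12.800 t; V(37.8) = 852.84 L.
Solute balance: dm/dt = 0 − Q_out C = −Q_out m/V(t).
Separate: dm/m = −Q_out dt/V(t) ⇒ ln(m/m₀) = −(Q_out/(Q_in−Q_out)) ln(V/V₀).
m = m₀ (V₀/V)^(Q_out/(Q_in−Q_out)) = 56.1 × (369/852.84)^(2.5547) = 6.5988 mg.

6.60 mg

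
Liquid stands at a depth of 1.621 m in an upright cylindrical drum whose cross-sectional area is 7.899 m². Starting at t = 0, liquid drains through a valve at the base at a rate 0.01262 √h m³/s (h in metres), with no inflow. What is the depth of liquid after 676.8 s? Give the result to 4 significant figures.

A dh/dt = −Q_out = −0.01262 √h.
∫ h^(−1/2) dh = −(0.01262/A) ∫ dt, giving 2√h = 2√h₀ − (0.01262/A) t.
√h = √1.621 − 0.01262·676.8/(2·7.899) = 1.27318 − 0.540652 = 0.732533.
h = 0.732533² = 0.536605 m.

0.5366 m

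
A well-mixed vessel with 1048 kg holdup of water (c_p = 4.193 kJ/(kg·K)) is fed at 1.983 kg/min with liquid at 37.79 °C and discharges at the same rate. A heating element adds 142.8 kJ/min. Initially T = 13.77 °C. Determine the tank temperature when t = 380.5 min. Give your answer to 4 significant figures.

34.91 °C

M c_p dT/dt = ṁ c_p (T_in − T) + Q̇.
τ = M/ṁ = 528.492 min; T_ss = T_in + Q̇/(ṁ c_p) = 37.79 + 142.8/(1.983·4.193) = 54.9644 °C.
Integrating: T(t) = T_ss + (T₀ − T_ss) e^(−t/τ).
T(380.5) = 54.9644 + (-41.1944)·e^(−380.5/528.492) = 54.9644 + (-41.1944)·0.486765 = 34.9124 °C.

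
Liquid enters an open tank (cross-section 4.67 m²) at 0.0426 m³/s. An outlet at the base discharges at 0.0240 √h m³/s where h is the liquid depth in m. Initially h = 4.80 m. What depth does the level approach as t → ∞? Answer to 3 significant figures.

Unsteady balance on liquid volume: A dh/dt = Q_in − 0.0240 √h. At steady state dh/dt = 0:
Q_in = 0.0240 √h_ss ⇒ √h_ss = 0.0426/0.0240 = 1.7750.
h_ss = 1.7750² = 3.1506 m. (Since h₀ = 4.80 m > h_ss, the level will fall toward this value.)

3.15 m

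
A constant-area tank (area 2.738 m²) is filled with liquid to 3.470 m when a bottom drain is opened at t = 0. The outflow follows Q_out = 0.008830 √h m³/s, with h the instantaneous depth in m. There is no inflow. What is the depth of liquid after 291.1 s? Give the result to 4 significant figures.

1.942 m

A dh/dt = −Q_out = −0.008830 √h.
This is separable: 2 d(√h)/dt = −0.008830/A, so √h = √h₀ − (0.008830/(2A)) t.
√h = √3.470 − 0.008830·291.1/(2·2.738) = 1.86279 − 0.469396 = 1.39340.
h = 1.39340² = 1.94156 m.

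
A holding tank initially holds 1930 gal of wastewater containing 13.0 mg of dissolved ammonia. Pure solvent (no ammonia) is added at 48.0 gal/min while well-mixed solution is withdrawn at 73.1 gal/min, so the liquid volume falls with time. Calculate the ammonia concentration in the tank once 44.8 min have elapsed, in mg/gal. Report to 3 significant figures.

0.00127 mg/gal

Total volume: dV/dt = Q_in − Q_out = -25.100 gal/min, so V(t) = 1930 − 25.100 t and V(44.8) = 805.52 gal.
No ammonia enters, so dm/dt = −Q_out · (m/V).
Separate: dm/m = −Q_out dt/V(t) ⇒ ln(m/m₀) = −(Q_out/(Q_in−Q_out)) ln(V/V₀).
m = m₀ (V₀/V)^(Q_out/(Q_in−Q_out)) = 13.0 × (1930/805.52)^(-2.9124) = 1.0204 mg.
C = m/V = 1.0204/805.52 = 0.0012667 mg/gal.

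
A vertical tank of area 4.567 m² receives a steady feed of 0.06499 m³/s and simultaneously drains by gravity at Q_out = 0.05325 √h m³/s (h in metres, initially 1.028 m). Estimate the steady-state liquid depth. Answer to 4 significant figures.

A dh/dt = Q_in − 0.05325 √h. Steady state requires inflow = outflow:
Q_in = 0.05325 √h_ss ⇒ √h_ss = 0.06499/0.05325 = 1.22047.
h_ss = 1.22047² = 1.48955 m. (Since h₀ = 1.028 m < h_ss, the level will rise toward this value.)

1.490 m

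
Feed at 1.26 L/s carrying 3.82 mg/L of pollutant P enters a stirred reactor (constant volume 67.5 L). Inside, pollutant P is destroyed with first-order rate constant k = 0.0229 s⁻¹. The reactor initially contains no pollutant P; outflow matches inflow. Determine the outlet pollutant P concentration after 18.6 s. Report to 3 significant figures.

0.924 mg/L

V dC/dt = Q(C_in − C) − k V C.
This is linear with rate a = Q/V + k = 0.041567 s⁻¹.
C_ss = Q C_in/(Q + kV) = 1.7155 mg/L; C(t) = C_ss + (C₀ − C_ss) e^(−a t).
C(18.6) = 1.7155 + (-1.7155)·e^(−0.041567·18.6) = 1.7155 + (-1.7155)·0.46156 = 0.92368 mg/L.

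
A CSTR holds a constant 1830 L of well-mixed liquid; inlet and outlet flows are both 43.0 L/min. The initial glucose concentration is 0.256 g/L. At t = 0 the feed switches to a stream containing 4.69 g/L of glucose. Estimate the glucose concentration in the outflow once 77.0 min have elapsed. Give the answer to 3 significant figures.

Unsteady species balance (constant V, well mixed): V dC/dt = Q(C_in − C).
Time constant τ = V/Q = 1830/43.0 = 42.558 min.
C approaches C_in exponentially: C(t) = C_in + (C₀ − C_in) e^(−t/τ).
C(77.0) = 4.69 + (0.256 − 4.69)·e^(−77.0/42.558) = 4.69 + (-4.4340)·0.16377 = 3.9638 g/L.

3.96 g/L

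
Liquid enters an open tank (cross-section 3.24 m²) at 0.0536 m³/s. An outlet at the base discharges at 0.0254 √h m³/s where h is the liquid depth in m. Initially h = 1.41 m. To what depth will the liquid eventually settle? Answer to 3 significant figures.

4.45 m

Unsteady balance on liquid volume: A dh/dt = Q_in − 0.0254 √h. At steady state dh/dt = 0:
Q_in = 0.0254 √h_ss ⇒ √h_ss = 0.0536/0.0254 = 2.1102.
h_ss = 2.1102² = 4.4531 m. (Since h₀ = 1.41 m < h_ss, the level will rise toward this value.)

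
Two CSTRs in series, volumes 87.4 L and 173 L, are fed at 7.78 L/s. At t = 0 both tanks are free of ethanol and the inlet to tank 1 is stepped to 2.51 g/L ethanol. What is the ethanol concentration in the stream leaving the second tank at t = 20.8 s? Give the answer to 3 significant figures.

0.922 g/L

Time constants: τᵢ = Vᵢ/Q for each well-mixed tank.
τ₁ = 87.4/7.78 = 11.234 s; τ₂ = 173/7.78 = 22.237 s.
Tank 1: C₁ = C_in(1 − e^(−t/τ₁)). Tank 2 (τ₁ ≠ τ₂): C₂ = C_in[1 − (τ₁ e^(−t/τ₁) − τ₂ e^(−t/τ₂))/(τ₁ − τ₂)].
At t = 20.8: e^(−t/τ₁) = 0.15700, e^(−t/τ₂) = 0.39243.
C₂ = 2.51·[1 − (11.234·0.15700 − 22.237·0.39243)/(-11.003)] = 2.51·0.36719 = 0.92164 g/L.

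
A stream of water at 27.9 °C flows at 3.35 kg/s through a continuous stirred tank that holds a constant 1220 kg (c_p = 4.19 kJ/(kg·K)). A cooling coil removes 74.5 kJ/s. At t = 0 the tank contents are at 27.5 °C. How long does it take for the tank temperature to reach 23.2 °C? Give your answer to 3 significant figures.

M c_p dT/dt = ṁ c_p (T_in − T) − Q̇.
τ = M/ṁ = 364.18 s; T_ss = T_in − Q̇/(ṁ c_p) = 22.592 °C.
T(t) = T_ss + (T₀ − T_ss) e^(−t/τ). Set T = 23.2:
e^(−t/τ) = (23.2 − 22.592)/(27.5 − 22.592) = 0.12381
t = −364.18 · ln(0.12381) = 760.78 s.

761 s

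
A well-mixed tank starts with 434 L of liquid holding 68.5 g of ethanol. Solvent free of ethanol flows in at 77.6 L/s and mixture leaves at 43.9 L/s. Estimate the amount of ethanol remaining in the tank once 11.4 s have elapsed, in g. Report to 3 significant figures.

Total volume: dV/dt = Q_in − Q_out = 33.700 L/s, so V(t) = 434 + 33.700 t and V(11.4) = 818.18 L.
No ethanol enters, so dm/dt = −Q_out · (m/V).
dm/m = −Q_out dt/(V₀ + 33.700 t); integrating gives ln(m/m₀) = −(Q_out/(Q_in−Q_out)) ln(V/V₀).
m = m₀ (V₀/V)^(Q_out/(Q_in−Q_out)) = 68.5 × (434/818.18)^(1.3027) = 29.991 g.

30.0 g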